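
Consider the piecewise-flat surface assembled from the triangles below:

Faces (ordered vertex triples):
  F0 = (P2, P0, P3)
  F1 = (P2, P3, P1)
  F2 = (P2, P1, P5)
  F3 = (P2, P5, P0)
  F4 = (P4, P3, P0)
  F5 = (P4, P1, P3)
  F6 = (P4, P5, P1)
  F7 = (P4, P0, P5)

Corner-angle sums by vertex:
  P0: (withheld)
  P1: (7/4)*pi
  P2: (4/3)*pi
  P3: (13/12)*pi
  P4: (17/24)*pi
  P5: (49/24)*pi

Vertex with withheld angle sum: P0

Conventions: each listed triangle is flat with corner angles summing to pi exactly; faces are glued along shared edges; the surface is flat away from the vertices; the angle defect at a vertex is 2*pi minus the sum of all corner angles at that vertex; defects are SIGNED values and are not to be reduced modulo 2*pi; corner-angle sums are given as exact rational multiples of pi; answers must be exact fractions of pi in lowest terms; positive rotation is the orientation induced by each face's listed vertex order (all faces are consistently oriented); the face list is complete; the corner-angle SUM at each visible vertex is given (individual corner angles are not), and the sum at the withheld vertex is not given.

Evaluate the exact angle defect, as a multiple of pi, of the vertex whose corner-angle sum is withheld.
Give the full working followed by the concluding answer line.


V = 6, E = 12, F = 8; chi = V - E + F = 2
Gauss-Bonnet: total defect = 2*pi*chi = 4*pi; visible defects sum to (37/12)*pi

Answer: defect(P0) = (11/12)*pi


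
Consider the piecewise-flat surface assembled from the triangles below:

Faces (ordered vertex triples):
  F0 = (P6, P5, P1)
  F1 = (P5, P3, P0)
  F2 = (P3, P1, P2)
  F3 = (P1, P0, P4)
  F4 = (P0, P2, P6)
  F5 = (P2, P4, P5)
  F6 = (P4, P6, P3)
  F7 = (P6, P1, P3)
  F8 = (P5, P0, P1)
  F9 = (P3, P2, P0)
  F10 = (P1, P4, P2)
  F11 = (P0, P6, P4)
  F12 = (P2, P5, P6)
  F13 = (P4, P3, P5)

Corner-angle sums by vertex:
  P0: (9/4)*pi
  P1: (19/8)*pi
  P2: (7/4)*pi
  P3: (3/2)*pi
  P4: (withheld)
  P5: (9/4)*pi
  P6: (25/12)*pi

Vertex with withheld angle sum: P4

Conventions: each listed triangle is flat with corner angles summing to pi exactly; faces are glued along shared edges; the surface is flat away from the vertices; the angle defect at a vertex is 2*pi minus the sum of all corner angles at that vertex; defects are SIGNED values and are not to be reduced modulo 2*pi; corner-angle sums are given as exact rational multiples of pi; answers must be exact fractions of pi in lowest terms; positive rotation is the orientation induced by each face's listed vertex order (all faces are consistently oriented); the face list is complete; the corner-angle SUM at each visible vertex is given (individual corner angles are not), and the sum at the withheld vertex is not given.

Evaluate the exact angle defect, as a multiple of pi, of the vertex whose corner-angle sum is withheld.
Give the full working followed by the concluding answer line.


V = 7, E = 21, F = 14; chi = V - E + F = 0
Gauss-Bonnet: total defect = 2*pi*chi = 0; visible defects sum to (-5/24)*pi

Answer: defect(P4) = (5/24)*pi


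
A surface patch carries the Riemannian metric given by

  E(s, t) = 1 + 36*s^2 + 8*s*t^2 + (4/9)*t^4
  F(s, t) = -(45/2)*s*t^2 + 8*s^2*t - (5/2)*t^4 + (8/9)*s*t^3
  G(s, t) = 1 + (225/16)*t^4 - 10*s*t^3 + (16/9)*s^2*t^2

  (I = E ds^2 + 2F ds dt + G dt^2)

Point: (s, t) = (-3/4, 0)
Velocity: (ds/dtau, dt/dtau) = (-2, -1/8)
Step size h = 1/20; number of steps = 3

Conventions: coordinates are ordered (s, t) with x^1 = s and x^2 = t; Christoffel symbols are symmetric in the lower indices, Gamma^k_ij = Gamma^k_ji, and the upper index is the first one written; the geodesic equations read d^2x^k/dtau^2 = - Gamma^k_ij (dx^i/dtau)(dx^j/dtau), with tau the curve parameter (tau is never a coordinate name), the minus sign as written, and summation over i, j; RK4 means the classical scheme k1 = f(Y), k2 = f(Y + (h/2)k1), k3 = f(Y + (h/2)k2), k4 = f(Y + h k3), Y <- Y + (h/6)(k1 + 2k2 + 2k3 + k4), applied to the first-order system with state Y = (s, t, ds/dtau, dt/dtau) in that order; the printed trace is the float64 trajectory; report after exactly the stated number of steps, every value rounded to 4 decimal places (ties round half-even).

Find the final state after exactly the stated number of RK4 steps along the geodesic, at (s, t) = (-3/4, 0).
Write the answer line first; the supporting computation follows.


Answer: s = -1.0077, t = -0.0188, ds/dtau = -1.5050, dt/dtau = -0.1259

f(Y) = (ds/dtau, dt/dtau, -Gamma^s_ij Y'^i Y'^j, -Gamma^t_ij Y'^i Y'^j) with the Gammas evaluated at the stage position; h = 0.050000; intermediate values shown to 6 dp
step 0: s = -0.7500, t = 0.0000, ds/dtau = -2.0000, dt/dtau = -0.1250
step 1:
  k1: at (s, t) = (-0.750000, 0.000000), (ds/dtau, dt/dtau) = (-2.000000, -0.125000); Gamma_sss = -1.270588, Gamma_sst = 0.000000, Gamma_stt = 0.211765, Gamma_tss = 0.000000, Gamma_tst = 0.000000, Gamma_ttt = 0.000000; k1 = (-2.000000, -0.125000, 5.079044, 0.000000)
  k2: at (s, t) = (-0.800000, -0.003125), (ds/dtau, dt/dtau) = (-1.873024, -0.125000); Gamma_sss = -1.198004, Gamma_sst = 0.000832, Gamma_stt = 0.208299, Gamma_tss = 0.000823, Gamma_tst = -0.000001, Gamma_ttt = -0.000143; k2 = (-1.873024, -0.125000, 4.199217, -0.002884)
  k3: at (s, t) = (-0.796826, -0.003125), (ds/dtau, dt/dtau) = (-1.895020, -0.125072); Gamma_sss = -1.202378, Gamma_sst = 0.000835, Gamma_stt = 0.208211, Gamma_tss = 0.000826, Gamma_tst = -0.000001, Gamma_ttt = -0.000143; k3 = (-1.895020, -0.125072, 4.314204, -0.002963)
  k4: at (s, t) = (-0.844751, -0.006254), (ds/dtau, dt/dtau) = (-1.784290, -0.125148); Gamma_sss = -1.139431, Gamma_sst = 0.001583, Gamma_stt = 0.204990, Gamma_tss = 0.001550, Gamma_tst = -0.000002, Gamma_ttt = -0.000279; k4 = (-1.784290, -0.125148, 3.623677, -0.004931)
  Y <- Y + (h/6)(k1 + 2k2 + 2k3 + k4): s = -0.8443, t = -0.0063, ds/dtau = -1.7856, dt/dtau = -0.1251
step 2:
  k1: at (s, t) = (-0.844336, -0.006252), (ds/dtau, dt/dtau) = (-1.785587, -0.125139); Gamma_sss = -1.139948, Gamma_sst = 0.001584, Gamma_stt = 0.204980, Gamma_tss = 0.001551, Gamma_tst = -0.000002, Gamma_ttt = -0.000279; k1 = (-1.785587, -0.125139, 3.630603, -0.004939)
  k2: at (s, t) = (-0.888976, -0.009381), (ds/dtau, dt/dtau) = (-1.694822, -0.125262); Gamma_sss = -1.086700, Gamma_sst = 0.002265, Gamma_stt = 0.201935, Gamma_tss = 0.002198, Gamma_tst = -0.000005, Gamma_ttt = -0.000408; k2 = (-1.694822, -0.125262, 3.117329, -0.006306)
  k3: at (s, t) = (-0.886707, -0.009384), (ds/dtau, dt/dtau) = (-1.707654, -0.125296); Gamma_sss = -1.089291, Gamma_sst = 0.002272, Gamma_stt = 0.201863, Gamma_tss = 0.002204, Gamma_tst = -0.000005, Gamma_ttt = -0.000408; k3 = (-1.707654, -0.125296, 3.172321, -0.006419)
  k4: at (s, t) = (-0.929719, -0.012517), (ds/dtau, dt/dtau) = (-1.626971, -0.125459); Gamma_sss = -1.042115, Gamma_sst = 0.002899, Gamma_stt = 0.199000, Gamma_tss = 0.002789, Gamma_tst = -0.000008, Gamma_ttt = -0.000533; k4 = (-1.626971, -0.125459, 2.754200, -0.007371)
  Y <- Y + (h/6)(k1 + 2k2 + 2k3 + k4): s = -0.9295, t = -0.0125, ds/dtau = -1.6276, dt/dtau = -0.1255
step 3:
  k1: at (s, t) = (-0.929482, -0.012517), (ds/dtau, dt/dtau) = (-1.627553, -0.125453); Gamma_sss = -1.042364, Gamma_sst = 0.002899, Gamma_stt = 0.198993, Gamma_tss = 0.002790, Gamma_tst = -0.000008, Gamma_ttt = -0.000533; k1 = (-1.627553, -0.125453, 2.756832, -0.007378)
  k2: at (s, t) = (-0.970171, -0.015653), (ds/dtau, dt/dtau) = (-1.558632, -0.125638); Gamma_sss = -1.001214, Gamma_sst = 0.003483, Gamma_stt = 0.196265, Gamma_tss = 0.003325, Gamma_tst = -0.000012, Gamma_ttt = -0.000652; k2 = (-1.558632, -0.125638, 2.427821, -0.008062)
  k3: at (s, t) = (-0.968448, -0.015658), (ds/dtau, dt/dtau) = (-1.566857, -0.125655); Gamma_sss = -1.002893, Gamma_sst = 0.003490, Gamma_stt = 0.196205, Gamma_tss = 0.003331, Gamma_tst = -0.000012, Gamma_ttt = -0.000652; k3 = (-1.566857, -0.125655, 2.457672, -0.008163)
  k4: at (s, t) = (-1.007825, -0.018799), (ds/dtau, dt/dtau) = (-1.504669, -0.125861); Gamma_sss = -0.965843, Gamma_sst = 0.004035, Gamma_stt = 0.193615, Gamma_tss = 0.003823, Gamma_tst = -0.000016, Gamma_ttt = -0.000766; k4 = (-1.504669, -0.125861, 2.182102, -0.008638)
  Y <- Y + (h/6)(k1 + 2k2 + 2k3 + k4): s = -1.0077, t = -0.0188, ds/dtau = -1.5050, dt/dtau = -0.1259


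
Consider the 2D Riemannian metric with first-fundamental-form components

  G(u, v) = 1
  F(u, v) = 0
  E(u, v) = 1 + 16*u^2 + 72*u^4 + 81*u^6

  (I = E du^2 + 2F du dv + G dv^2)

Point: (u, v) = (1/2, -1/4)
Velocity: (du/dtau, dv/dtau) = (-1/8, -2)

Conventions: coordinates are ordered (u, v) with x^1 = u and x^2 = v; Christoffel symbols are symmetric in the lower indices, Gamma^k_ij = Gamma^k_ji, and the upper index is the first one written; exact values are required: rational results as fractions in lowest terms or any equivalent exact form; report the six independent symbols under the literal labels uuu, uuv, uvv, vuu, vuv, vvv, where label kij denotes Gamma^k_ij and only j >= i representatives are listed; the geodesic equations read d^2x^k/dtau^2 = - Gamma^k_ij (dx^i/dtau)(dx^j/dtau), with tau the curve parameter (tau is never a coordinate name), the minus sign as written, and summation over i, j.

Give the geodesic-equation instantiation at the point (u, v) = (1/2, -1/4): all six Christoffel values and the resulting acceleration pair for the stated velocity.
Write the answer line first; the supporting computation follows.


Answer: Gamma_uuu = 2150/689, Gamma_uuv = 0, Gamma_uvv = 0, Gamma_vuu = 0, Gamma_vuv = 0, Gamma_vvv = 0; accelerations (d^2u/dtau^2, d^2v/dtau^2) = (-1075/22048, 0)

E = 689/64, F = 0, G = 1 at the point
E_u = 1075/16, E_v = 0, F_u = 0, F_v = 0, G_u = 0, G_v = 0
EG - F^2 = 689/64;  g^inv = (64/689) * [[1, 0], [0, 689/64]]
first-kind symbols [ij,l] = (1/2)(d_i g_jl + d_j g_il - d_l g_ij): [uu,u] = E_u/2 = 1075/32, [uu,v] = F_u - E_v/2 = 0, [uv,u] = E_v/2 = 0, [uv,v] = G_u/2 = 0, [vv,u] = F_v - G_u/2 = 0, [vv,v] = G_v/2 = 0
Gamma^u_ij = (G*[ij,u] - F*[ij,v])/(EG - F^2), Gamma^v_ij = (E*[ij,v] - F*[ij,u])/(EG - F^2)
Gamma_uuu = 2150/689, Gamma_uuv = 0, Gamma_uvv = 0, Gamma_vuu = 0, Gamma_vuv = 0, Gamma_vvv = 0
d^2u/dtau^2 = -(Gamma_uuu*(-1/8)^2 + 2*Gamma_uuv*(-1/8)*(-2) + Gamma_uvv*(-2)^2) = -1075/22048
d^2v/dtau^2 = -(Gamma_vuu*(-1/8)^2 + 2*Gamma_vuv*(-1/8)*(-2) + Gamma_vvv*(-2)^2) = 0


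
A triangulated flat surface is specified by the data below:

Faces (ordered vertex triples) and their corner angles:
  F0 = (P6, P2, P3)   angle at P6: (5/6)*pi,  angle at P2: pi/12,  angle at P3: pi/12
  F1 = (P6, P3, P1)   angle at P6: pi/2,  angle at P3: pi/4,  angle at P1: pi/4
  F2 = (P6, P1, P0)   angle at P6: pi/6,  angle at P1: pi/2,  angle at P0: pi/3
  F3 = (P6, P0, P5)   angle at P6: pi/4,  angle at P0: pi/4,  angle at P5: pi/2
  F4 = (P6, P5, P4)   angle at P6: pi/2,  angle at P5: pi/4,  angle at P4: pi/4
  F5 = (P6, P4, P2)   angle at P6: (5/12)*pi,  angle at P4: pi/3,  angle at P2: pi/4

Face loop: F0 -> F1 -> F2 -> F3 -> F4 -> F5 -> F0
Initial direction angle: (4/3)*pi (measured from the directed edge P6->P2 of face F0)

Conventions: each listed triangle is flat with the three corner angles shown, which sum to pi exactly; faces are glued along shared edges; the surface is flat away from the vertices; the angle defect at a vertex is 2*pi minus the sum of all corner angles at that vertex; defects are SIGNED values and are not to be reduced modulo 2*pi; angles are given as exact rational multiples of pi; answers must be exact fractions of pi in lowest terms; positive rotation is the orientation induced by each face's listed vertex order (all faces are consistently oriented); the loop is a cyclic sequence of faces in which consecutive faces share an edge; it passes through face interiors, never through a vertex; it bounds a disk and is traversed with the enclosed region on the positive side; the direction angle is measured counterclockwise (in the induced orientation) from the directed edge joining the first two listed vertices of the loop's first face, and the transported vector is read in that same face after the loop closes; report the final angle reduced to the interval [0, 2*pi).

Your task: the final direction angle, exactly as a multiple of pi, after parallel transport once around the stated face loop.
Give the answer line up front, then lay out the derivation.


Answer: final direction angle = (2/3)*pi

enclosed vertex P6: corner angles sum to (8/3)*pi, defect = 2*pi - (8/3)*pi = (-2/3)*pi
the final direction is the initial angle plus the enclosed defects, taken mod 2*pi in the induced orientation
final angle = (4/3)*pi - (2/3)*pi = (2/3)*pi (mod 2*pi)


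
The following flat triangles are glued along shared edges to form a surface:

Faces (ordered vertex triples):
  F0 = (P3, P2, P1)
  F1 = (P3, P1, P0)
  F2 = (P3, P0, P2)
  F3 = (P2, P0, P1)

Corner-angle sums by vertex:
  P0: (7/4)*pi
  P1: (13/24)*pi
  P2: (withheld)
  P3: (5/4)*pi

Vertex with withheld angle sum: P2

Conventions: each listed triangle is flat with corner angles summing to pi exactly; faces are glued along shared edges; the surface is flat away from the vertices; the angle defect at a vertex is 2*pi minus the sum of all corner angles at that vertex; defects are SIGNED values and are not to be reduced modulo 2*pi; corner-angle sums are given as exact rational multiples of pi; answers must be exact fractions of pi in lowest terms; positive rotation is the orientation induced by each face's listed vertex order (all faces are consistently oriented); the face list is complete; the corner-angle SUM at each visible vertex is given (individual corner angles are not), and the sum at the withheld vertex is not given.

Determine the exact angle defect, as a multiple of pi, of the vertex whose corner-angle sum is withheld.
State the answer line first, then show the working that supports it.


Answer: defect(P2) = (37/24)*pi

V = 4, E = 6, F = 4; chi = V - E + F = 2
Gauss-Bonnet: total defect = 2*pi*chi = 4*pi; visible defects sum to (59/24)*pi


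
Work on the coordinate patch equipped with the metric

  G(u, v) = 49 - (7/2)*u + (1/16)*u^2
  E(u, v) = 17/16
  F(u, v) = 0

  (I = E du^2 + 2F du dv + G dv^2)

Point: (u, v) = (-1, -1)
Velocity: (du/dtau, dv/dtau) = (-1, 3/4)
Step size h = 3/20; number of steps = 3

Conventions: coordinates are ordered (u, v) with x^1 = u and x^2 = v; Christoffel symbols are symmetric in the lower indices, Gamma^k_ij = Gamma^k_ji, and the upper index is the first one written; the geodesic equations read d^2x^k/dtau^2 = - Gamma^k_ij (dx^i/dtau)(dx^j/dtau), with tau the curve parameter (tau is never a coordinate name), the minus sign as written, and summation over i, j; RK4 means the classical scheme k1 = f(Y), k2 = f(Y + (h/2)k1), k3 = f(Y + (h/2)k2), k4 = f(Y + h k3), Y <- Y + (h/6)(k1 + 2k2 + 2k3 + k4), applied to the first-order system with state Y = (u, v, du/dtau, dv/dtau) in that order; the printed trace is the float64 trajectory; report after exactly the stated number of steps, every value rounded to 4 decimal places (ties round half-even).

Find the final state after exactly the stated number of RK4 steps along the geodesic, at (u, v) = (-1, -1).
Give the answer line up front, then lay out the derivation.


Answer: u = -1.5455, v = -0.6684, du/dtau = -1.4206, dv/dtau = 0.7226

f(Y) = (du/dtau, dv/dtau, -Gamma^u_ij Y'^i Y'^j, -Gamma^v_ij Y'^i Y'^j) with the Gammas evaluated at the stage position; h = 0.150000; intermediate values shown to 6 dp
step 0: u = -1.0000, v = -1.0000, du/dtau = -1.0000, dv/dtau = 0.7500
step 1:
  k1: at (u, v) = (-1.000000, -1.000000), (du/dtau, dv/dtau) = (-1.000000, 0.750000); Gamma_uuu = 0.000000, Gamma_uuv = 0.000000, Gamma_uvv = 1.705882, Gamma_vuu = 0.000000, Gamma_vuv = -0.034483, Gamma_vvv = 0.000000; k1 = (-1.000000, 0.750000, -0.959559, -0.051724)
  k2: at (u, v) = (-1.075000, -0.943750), (du/dtau, dv/dtau) = (-1.071967, 0.746121); Gamma_uuu = 0.000000, Gamma_uuv = 0.000000, Gamma_uvv = 1.710294, Gamma_vuu = 0.000000, Gamma_vuv = -0.034394, Gamma_vvv = 0.000000; k2 = (-1.071967, 0.746121, -0.952114, -0.055017)
  k3: at (u, v) = (-1.080398, -0.944041), (du/dtau, dv/dtau) = (-1.071409, 0.745874); Gamma_uuu = 0.000000, Gamma_uuv = 0.000000, Gamma_uvv = 1.710612, Gamma_vuu = 0.000000, Gamma_vuv = -0.034387, Gamma_vvv = 0.000000; k3 = (-1.071409, 0.745874, -0.951660, -0.054960)
  k4: at (u, v) = (-1.160711, -0.888119), (du/dtau, dv/dtau) = (-1.142749, 0.741756); Gamma_uuu = 0.000000, Gamma_uuv = 0.000000, Gamma_uvv = 1.715336, Gamma_vuu = 0.000000, Gamma_vuv = -0.034293, Gamma_vvv = 0.000000; k4 = (-1.142749, 0.741756, -0.943781, -0.058136)
  Y <- Y + (h/6)(k1 + 2k2 + 2k3 + k4): u = -1.1607, v = -0.8881, du/dtau = -1.1428, dv/dtau = 0.7418
step 2:
  k1: at (u, v) = (-1.160737, -0.888106), (du/dtau, dv/dtau) = (-1.142772, 0.741755); Gamma_uuu = 0.000000, Gamma_uuv = 0.000000, Gamma_uvv = 1.715337, Gamma_vuu = 0.000000, Gamma_vuv = -0.034293, Gamma_vvv = 0.000000; k1 = (-1.142772, 0.741755, -0.943779, -0.058137)
  k2: at (u, v) = (-1.246445, -0.832475), (du/dtau, dv/dtau) = (-1.213556, 0.737394); Gamma_uuu = 0.000000, Gamma_uuv = 0.000000, Gamma_uvv = 1.720379, Gamma_vuu = 0.000000, Gamma_vuv = -0.034192, Gamma_vvv = 0.000000; k2 = (-1.213556, 0.737394, -0.935457, -0.061195)
  k3: at (u, v) = (-1.251754, -0.832802), (du/dtau, dv/dtau) = (-1.212931, 0.737165); Gamma_uuu = 0.000000, Gamma_uuv = 0.000000, Gamma_uvv = 1.720691, Gamma_vuu = 0.000000, Gamma_vuv = -0.034186, Gamma_vvv = 0.000000; k3 = (-1.212931, 0.737165, -0.935045, -0.061133)
  k4: at (u, v) = (-1.342677, -0.777532), (du/dtau, dv/dtau) = (-1.283029, 0.732585); Gamma_uuu = 0.000000, Gamma_uuv = 0.000000, Gamma_uvv = 1.726040, Gamma_vuu = 0.000000, Gamma_vuv = -0.034080, Gamma_vvv = 0.000000; k4 = (-1.283029, 0.732585, -0.926331, -0.064066)
  Y <- Y + (h/6)(k1 + 2k2 + 2k3 + k4): u = -1.3427, v = -0.7775, du/dtau = -1.2831, dv/dtau = 0.7326
step 3:
  k1: at (u, v) = (-1.342707, -0.777520), (du/dtau, dv/dtau) = (-1.283050, 0.732583); Gamma_uuu = 0.000000, Gamma_uuv = 0.000000, Gamma_uvv = 1.726042, Gamma_vuu = 0.000000, Gamma_vuv = -0.034080, Gamma_vvv = 0.000000; k1 = (-1.283050, 0.732583, -0.926329, -0.064066)
  k2: at (u, v) = (-1.438936, -0.722576), (du/dtau, dv/dtau) = (-1.352525, 0.727778); Gamma_uuu = 0.000000, Gamma_uuv = 0.000000, Gamma_uvv = 1.731702, Gamma_vuu = 0.000000, Gamma_vuv = -0.033969, Gamma_vvv = 0.000000; k2 = (-1.352525, 0.727778, -0.917215, -0.066873)
  k3: at (u, v) = (-1.444146, -0.722937), (du/dtau, dv/dtau) = (-1.351841, 0.727568); Gamma_uuu = 0.000000, Gamma_uuv = 0.000000, Gamma_uvv = 1.732009, Gamma_vuu = 0.000000, Gamma_vuv = -0.033963, Gamma_vvv = 0.000000; k3 = (-1.351841, 0.727568, -0.916847, -0.066808)
  k4: at (u, v) = (-1.545483, -0.668385), (du/dtau, dv/dtau) = (-1.420577, 0.722562); Gamma_uuu = 0.000000, Gamma_uuv = 0.000000, Gamma_uvv = 1.737970, Gamma_vuu = 0.000000, Gamma_vuv = -0.033846, Gamma_vvv = 0.000000; k4 = (-1.420577, 0.722562, -0.907386, -0.069483)
  Y <- Y + (h/6)(k1 + 2k2 + 2k3 + k4): u = -1.5455, v = -0.6684, du/dtau = -1.4206, dv/dtau = 0.7226


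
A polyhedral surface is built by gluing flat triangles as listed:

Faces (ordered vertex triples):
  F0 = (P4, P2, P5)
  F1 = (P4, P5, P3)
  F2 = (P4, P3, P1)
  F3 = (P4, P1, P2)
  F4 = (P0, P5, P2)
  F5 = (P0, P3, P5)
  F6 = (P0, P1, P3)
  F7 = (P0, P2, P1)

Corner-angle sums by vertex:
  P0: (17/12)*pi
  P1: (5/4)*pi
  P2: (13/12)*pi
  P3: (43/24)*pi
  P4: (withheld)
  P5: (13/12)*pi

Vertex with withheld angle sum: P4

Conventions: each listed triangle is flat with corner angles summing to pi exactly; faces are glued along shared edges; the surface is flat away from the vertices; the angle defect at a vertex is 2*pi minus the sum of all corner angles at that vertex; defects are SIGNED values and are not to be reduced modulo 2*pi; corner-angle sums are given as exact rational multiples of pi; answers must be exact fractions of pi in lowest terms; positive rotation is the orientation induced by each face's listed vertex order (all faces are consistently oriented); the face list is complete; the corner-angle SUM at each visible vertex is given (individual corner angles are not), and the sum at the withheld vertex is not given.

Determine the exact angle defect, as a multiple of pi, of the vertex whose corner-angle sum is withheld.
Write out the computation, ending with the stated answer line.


V = 6, E = 12, F = 8; chi = V - E + F = 2
Gauss-Bonnet: total defect = 2*pi*chi = 4*pi; visible defects sum to (27/8)*pi

Answer: defect(P4) = (5/8)*pi


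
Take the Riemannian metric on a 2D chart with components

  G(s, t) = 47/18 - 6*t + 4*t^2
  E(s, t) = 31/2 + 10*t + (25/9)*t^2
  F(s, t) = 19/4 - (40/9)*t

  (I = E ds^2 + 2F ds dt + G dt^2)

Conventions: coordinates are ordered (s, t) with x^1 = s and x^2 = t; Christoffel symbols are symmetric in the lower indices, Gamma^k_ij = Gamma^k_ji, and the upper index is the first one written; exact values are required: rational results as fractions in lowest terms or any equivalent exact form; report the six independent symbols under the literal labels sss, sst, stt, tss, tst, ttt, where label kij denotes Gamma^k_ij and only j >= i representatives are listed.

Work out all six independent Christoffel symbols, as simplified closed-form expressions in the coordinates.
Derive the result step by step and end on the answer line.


E = 31/2 + 10*t + (25/9)*t^2; F = 19/4 - (40/9)*t; G = 47/18 - 6*t + 4*t^2
Gamma^k_ij = (1/2) g^{kl} (d_i g_jl + d_j g_il - d_l g_ij), with g^inv = (1/(EG-F^2)) [[G, -F], [-F, E]]
first partials: E_s = 0, E_t = 10 + (50/9)*t, F_s = 0, F_t = -40/9, G_s = 0, G_t = -6 + 8*t
D = EG - F^2 = 2579/144 - (74/3)*t - (21/2)*t^2 + (70/3)*t^3 + (100/9)*t^4
expanded: Gamma^s_ss = (G E_s - 2F F_s + F E_t)/(2D), Gamma^s_st = (G E_t - F G_s)/(2D), Gamma^s_tt = (2G F_t - G G_s - F G_t)/(2D), Gamma^t_ss = (2E F_s - E E_t - F E_s)/(2D), Gamma^t_st = (E G_s - F E_t)/(2D), Gamma^t_tt = (E G_t - 2F F_t + F G_s)/(2D); substitute and cancel common factors

Answer: Gamma_sss = (-16000*t^2 - 11700*t + 30780)/(14400*t^4 + 30240*t^3 - 13608*t^2 - 31968*t + 23211), Gamma_sst = (14400*t^3 + 4320*t^2 - 29480*t + 16920)/(14400*t^4 + 30240*t^3 - 13608*t^2 - 31968*t + 23211), Gamma_stt = (3428 - 7344*t)/(14400*t^4 + 30240*t^3 - 13608*t^2 - 31968*t + 23211), Gamma_tss = (-10000*t^3 - 54000*t^2 - 120600*t - 100440)/(14400*t^4 + 30240*t^3 - 13608*t^2 - 31968*t + 23211), Gamma_tst = (16000*t^2 + 11700*t - 30780)/(14400*t^4 + 30240*t^3 - 13608*t^2 - 31968*t + 23211), Gamma_ttt = (14400*t^3 + 41040*t^2 + 15872*t - 32904)/(14400*t^4 + 30240*t^3 - 13608*t^2 - 31968*t + 23211)


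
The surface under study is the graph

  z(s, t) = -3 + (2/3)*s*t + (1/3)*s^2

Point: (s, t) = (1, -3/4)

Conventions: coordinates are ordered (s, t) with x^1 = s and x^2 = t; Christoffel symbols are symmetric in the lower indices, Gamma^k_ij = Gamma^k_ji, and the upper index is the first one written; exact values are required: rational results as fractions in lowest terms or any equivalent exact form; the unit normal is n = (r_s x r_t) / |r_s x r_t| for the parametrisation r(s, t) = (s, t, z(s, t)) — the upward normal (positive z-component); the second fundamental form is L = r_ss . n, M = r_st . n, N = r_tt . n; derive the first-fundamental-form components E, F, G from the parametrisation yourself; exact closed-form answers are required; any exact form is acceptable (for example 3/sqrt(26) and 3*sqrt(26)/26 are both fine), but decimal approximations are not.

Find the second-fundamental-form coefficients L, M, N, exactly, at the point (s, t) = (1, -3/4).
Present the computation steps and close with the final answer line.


z_s = 1/6, z_t = 2/3, z_ss = 2/3, z_st = 2/3, z_tt = 0
E = 37/36, F = 1/9, G = 13/9; answer radicand W^2 = 53/36
unnormalised second-form numerators: l = 2/3, m = 2/3, n = 0; L = l/sqrt(53/36), and similarly M = m/sqrt(W^2), N = n/sqrt(W^2)

Answer: L = 4*sqrt(53)/53, M = 4*sqrt(53)/53, N = 0


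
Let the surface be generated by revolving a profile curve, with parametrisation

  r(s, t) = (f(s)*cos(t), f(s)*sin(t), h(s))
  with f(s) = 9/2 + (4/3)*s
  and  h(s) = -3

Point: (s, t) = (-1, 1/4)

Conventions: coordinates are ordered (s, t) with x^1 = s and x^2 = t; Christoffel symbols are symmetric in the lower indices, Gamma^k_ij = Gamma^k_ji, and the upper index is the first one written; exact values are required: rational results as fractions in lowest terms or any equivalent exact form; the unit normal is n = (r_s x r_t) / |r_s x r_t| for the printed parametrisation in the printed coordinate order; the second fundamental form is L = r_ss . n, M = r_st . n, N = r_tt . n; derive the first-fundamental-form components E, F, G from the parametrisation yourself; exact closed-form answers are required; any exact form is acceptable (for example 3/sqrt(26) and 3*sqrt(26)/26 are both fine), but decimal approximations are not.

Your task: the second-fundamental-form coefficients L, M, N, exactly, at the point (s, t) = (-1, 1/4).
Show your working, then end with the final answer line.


f = 19/6, f' = 4/3, f'' = 0, h' = 0, h'' = 0
E = 16/9, F = 0, G = 361/36; answer radicand W^2 = 16/9
unnormalised second-form numerators: l = 0, m = 0, n = 0; L = l/sqrt(16/9), and similarly M = m/sqrt(W^2), N = n/sqrt(W^2)

Answer: L = 0, M = 0, N = 0


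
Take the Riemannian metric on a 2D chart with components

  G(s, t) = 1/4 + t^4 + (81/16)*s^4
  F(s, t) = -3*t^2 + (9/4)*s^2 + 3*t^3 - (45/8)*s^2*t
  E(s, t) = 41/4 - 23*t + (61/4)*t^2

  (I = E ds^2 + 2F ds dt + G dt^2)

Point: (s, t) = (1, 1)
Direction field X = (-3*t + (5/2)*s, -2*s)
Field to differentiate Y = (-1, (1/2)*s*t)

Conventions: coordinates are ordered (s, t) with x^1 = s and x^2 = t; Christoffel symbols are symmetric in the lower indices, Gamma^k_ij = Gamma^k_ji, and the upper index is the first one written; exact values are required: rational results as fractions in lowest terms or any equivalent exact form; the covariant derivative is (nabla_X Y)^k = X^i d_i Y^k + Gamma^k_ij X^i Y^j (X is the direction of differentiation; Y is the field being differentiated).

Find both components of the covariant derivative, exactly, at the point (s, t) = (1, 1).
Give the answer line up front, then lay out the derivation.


Answer: (nabla_X Y)^s = 20127/562, (nabla_X Y)^t = 21981/1124

E = 5/2, F = -27/8, G = 101/16 at the point
E_s = 0, E_t = 15/2, F_s = -27/4, F_t = -21/8, G_s = 81/4, G_t = 4
EG - F^2 = 281/64;  g^inv = (64/281) * [[101/16, 27/8], [27/8, 5/2]]
first-kind symbols [ij,l] = (1/2)(d_i g_jl + d_j g_il - d_l g_ij): [ss,s] = E_s/2 = 0, [ss,t] = F_s - E_t/2 = -21/2, [st,s] = E_t/2 = 15/4, [st,t] = G_s/2 = 81/8, [tt,s] = F_t - G_s/2 = -51/4, [tt,t] = G_t/2 = 2
Gamma^s_ij = (G*[ij,s] - F*[ij,t])/(EG - F^2), Gamma^t_ij = (E*[ij,t] - F*[ij,s])/(EG - F^2)
Gamma_sss = -2268/281, Gamma_sst = 3702/281, Gamma_stt = -4719/281, Gamma_tss = -1680/281, Gamma_tst = 2430/281, Gamma_ttt = -2434/281
X = (-1/2, -2), Y = (-1, 1/2) at the point


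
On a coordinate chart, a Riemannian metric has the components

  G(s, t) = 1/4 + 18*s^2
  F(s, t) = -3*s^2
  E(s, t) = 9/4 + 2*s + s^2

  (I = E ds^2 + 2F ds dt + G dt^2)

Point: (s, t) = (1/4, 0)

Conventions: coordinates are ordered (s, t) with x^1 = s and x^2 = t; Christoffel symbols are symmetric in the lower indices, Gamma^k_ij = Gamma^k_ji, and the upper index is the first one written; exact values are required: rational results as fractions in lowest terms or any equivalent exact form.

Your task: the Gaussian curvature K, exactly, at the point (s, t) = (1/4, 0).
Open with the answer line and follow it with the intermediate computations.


Answer: K = -40448/106929

E = 45/16, F = -3/16, G = 11/8, EG - F^2 = 981/256 at the point
E_s = 5/2, E_t = 0, F_s = -3/2, F_t = 0, G_s = 9, G_t = 0
E_tt = 0, F_st = 0, G_ss = 36
Evaluate Brioschi's two determinant matrices M1, M2 and divide by (EG - F^2)^2.
M1 = [[-E_tt/2 + F_st - G_ss/2, E_s/2, F_s - E_t/2], [F_t - G_s/2, E, F], [G_t/2, F, G]] = [[-18, 5/4, -3/2], [-9/2, 45/16, -3/16], [0, -3/16, 11/8]]; det M1 = -8001/128
M2 = [[0, E_t/2, G_s/2], [E_t/2, E, F], [G_s/2, F, G]] = [[0, 0, 9/2], [0, 45/16, -3/16], [9/2, -3/16, 11/8]]; det M2 = -3645/64
det M1 - det M2 = -711/128; K = -711/128 / (981/256)^2 = -40448/106929


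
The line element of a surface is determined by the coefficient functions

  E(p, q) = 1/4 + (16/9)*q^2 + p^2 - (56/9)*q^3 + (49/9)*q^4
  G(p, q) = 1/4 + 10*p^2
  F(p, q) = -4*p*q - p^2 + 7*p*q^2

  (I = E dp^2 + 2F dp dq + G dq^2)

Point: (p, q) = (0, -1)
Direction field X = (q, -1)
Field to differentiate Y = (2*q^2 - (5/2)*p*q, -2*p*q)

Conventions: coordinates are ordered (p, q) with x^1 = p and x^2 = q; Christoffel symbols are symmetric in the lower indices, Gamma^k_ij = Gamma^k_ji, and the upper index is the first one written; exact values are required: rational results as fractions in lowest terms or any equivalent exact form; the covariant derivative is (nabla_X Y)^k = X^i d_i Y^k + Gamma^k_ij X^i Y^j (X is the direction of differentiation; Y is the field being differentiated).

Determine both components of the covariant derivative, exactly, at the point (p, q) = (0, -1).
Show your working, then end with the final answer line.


E = 493/36, F = 0, G = 1/4 at the point
E_p = 0, E_q = -44, F_p = 11, F_q = 0, G_p = 0, G_q = 0
EG - F^2 = 493/144;  g^inv = (144/493) * [[1/4, 0], [0, 493/36]]
first-kind symbols [ij,l] = (1/2)(d_i g_jl + d_j g_il - d_l g_ij): [pp,p] = E_p/2 = 0, [pp,q] = F_p - E_q/2 = 33, [pq,p] = E_q/2 = -22, [pq,q] = G_p/2 = 0, [qq,p] = F_q - G_p/2 = 0, [qq,q] = G_q/2 = 0
Gamma^p_ij = (G*[ij,p] - F*[ij,q])/(EG - F^2), Gamma^q_ij = (E*[ij,q] - F*[ij,p])/(EG - F^2)
Gamma_ppp = 0, Gamma_ppq = -792/493, Gamma_pqq = 0, Gamma_qpp = 132, Gamma_qpq = 0, Gamma_qqq = 0
X = (-1, -1), Y = (2, 0) at the point

Answer: (nabla_X Y)^p = 4647/986, (nabla_X Y)^q = -266


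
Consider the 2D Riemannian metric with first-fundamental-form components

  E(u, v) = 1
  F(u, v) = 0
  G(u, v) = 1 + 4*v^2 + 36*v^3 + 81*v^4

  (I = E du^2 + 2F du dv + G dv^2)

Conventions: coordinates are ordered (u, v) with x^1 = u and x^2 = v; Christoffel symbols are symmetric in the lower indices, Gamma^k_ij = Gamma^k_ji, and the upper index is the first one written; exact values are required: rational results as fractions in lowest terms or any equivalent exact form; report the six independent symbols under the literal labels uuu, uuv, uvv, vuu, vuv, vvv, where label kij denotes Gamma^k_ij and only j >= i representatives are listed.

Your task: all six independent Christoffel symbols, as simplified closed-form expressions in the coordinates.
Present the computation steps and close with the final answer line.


E = 1; F = 0; G = 1 + 4*v^2 + 36*v^3 + 81*v^4
Gamma^k_ij = (1/2) g^{kl} (d_i g_jl + d_j g_il - d_l g_ij), with g^inv = (1/(EG-F^2)) [[G, -F], [-F, E]]
first partials: E_u = 0, E_v = 0, F_u = 0, F_v = 0, G_u = 0, G_v = 8*v + 108*v^2 + 324*v^3
D = EG - F^2 = 1 + 4*v^2 + 36*v^3 + 81*v^4
expanded: Gamma^u_uu = (G E_u - 2F F_u + F E_v)/(2D), Gamma^u_uv = (G E_v - F G_u)/(2D), Gamma^u_vv = (2G F_v - G G_u - F G_v)/(2D), Gamma^v_uu = (2E F_u - E E_v - F E_u)/(2D), Gamma^v_uv = (E G_u - F E_v)/(2D), Gamma^v_vv = (E G_v - 2F F_v + F G_u)/(2D); substitute and cancel common factors

Answer: Gamma_uuu = 0, Gamma_uuv = 0, Gamma_uvv = 0, Gamma_vuu = 0, Gamma_vuv = 0, Gamma_vvv = (162*v^3 + 54*v^2 + 4*v)/(81*v^4 + 36*v^3 + 4*v^2 + 1)


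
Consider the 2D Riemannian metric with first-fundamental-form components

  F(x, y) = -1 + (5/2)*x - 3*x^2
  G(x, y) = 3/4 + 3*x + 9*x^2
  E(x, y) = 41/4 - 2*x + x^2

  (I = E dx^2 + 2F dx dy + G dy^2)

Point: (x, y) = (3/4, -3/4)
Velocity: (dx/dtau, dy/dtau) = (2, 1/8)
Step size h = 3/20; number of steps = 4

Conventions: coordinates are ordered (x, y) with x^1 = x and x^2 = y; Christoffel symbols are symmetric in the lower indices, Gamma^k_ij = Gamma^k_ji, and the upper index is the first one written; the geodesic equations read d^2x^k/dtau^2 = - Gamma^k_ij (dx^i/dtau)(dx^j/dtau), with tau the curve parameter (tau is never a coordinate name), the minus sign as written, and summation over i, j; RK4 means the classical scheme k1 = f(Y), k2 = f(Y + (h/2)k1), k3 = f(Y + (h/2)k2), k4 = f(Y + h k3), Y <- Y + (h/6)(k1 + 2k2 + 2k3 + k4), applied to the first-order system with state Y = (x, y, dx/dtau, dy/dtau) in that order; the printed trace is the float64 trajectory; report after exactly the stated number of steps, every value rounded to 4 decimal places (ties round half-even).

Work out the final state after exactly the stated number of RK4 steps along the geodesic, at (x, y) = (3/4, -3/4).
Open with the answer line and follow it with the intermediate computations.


Answer: x = 1.9696, y = -0.5936, dx/dtau = 2.0542, dy/dtau = 0.3663

f(Y) = (dx/dtau, dy/dtau, -Gamma^x_ij Y'^i Y'^j, -Gamma^y_ij Y'^i Y'^j) with the Gammas evaluated at the stage position; h = 0.150000; intermediate values shown to 6 dp
step 0: x = 0.7500, y = -0.7500, dx/dtau = 2.0000, dy/dtau = 0.1250
step 1:
  k1: at (x, y) = (0.750000, -0.750000), (dx/dtau, dy/dtau) = (2.000000, 0.125000); Gamma_xxx = -0.048919, Gamma_xxy = 0.090069, Gamma_xyy = -0.893764, Gamma_yxx = -0.252992, Gamma_yxy = 1.032333, Gamma_yyy = -0.090069; k1 = (2.000000, 0.125000, 0.164605, 0.497208)
  k2: at (x, y) = (0.900000, -0.740625), (dx/dtau, dy/dtau) = (2.012345, 0.162291); Gamma_xxx = -0.045849, Gamma_xxy = 0.115521, Gamma_xyy = -1.051438, Gamma_yxx = -0.275056, Gamma_yxy = 0.906547, Gamma_yyy = -0.115521; k2 = (2.012345, 0.162291, 0.137907, 0.524763)
  k3: at (x, y) = (0.900926, -0.737828), (dx/dtau, dy/dtau) = (2.010343, 0.164357); Gamma_xxx = -0.045839, Gamma_xxy = 0.115700, Gamma_xyy = -1.052415, Gamma_yxx = -0.275128, Gamma_yxy = 0.905871, Gamma_yyy = -0.115700; k3 = (2.010343, 0.164357, 0.137230, 0.516424)
  k4: at (x, y) = (1.051551, -0.725346), (dx/dtau, dy/dtau) = (2.020585, 0.202464); Gamma_xxx = -0.045608, Gamma_xxy = 0.147669, Gamma_xyy = -1.211899, Gamma_yxx = -0.280469, Gamma_yxy = 0.809244, Gamma_yyy = -0.147669; k4 = (2.020585, 0.202464, 0.115062, 0.489025)
  Y <- Y + (h/6)(k1 + 2k2 + 2k3 + k4): x = 1.0516, y = -0.7255, dx/dtau = 2.0207, dy/dtau = 0.2017
step 2:
  k1: at (x, y) = (1.051649, -0.725481), (dx/dtau, dy/dtau) = (2.020749, 0.201715); Gamma_xxx = -0.045608, Gamma_xxy = 0.147691, Gamma_xyy = -1.212003, Gamma_yxx = -0.280469, Gamma_yxy = 0.809189, Gamma_yyy = -0.147691; k1 = (2.020749, 0.201715, 0.115151, 0.491607)
  k2: at (x, y) = (1.203205, -0.710352), (dx/dtau, dy/dtau) = (2.029385, 0.238586); Gamma_xxx = -0.047955, Gamma_xxy = 0.184411, Gamma_xyy = -1.373271, Gamma_yxx = -0.277832, Gamma_yxy = 0.733769, Gamma_yyy = -0.184411; k2 = (2.029385, 0.238586, 0.097090, 0.444167)
  k3: at (x, y) = (1.203853, -0.707587), (dx/dtau, dy/dtau) = (2.028030, 0.235028); Gamma_xxx = -0.047970, Gamma_xxy = 0.184576, Gamma_xyy = -1.373962, Gamma_yxx = -0.277811, Gamma_yxy = 0.733485, Gamma_yyy = -0.184576; k3 = (2.028030, 0.235028, 0.097235, 0.453585)
  k4: at (x, y) = (1.355854, -0.690227), (dx/dtau, dy/dtau) = (2.035334, 0.269753); Gamma_xxx = -0.052534, Gamma_xxy = 0.224760, Gamma_xyy = -1.536281, Gamma_yxx = -0.271470, Gamma_yxy = 0.674316, Gamma_yyy = -0.224760; k4 = (2.035334, 0.269753, 0.082614, 0.400494)
  Y <- Y + (h/6)(k1 + 2k2 + 2k3 + k4): x = 1.3559, y = -0.6900, dx/dtau = 2.0354, dy/dtau = 0.2689
step 3:
  k1: at (x, y) = (1.355922, -0.690014), (dx/dtau, dy/dtau) = (2.035409, 0.268905); Gamma_xxx = -0.052537, Gamma_xxy = 0.224779, Gamma_xyy = -1.536354, Gamma_yxx = -0.271467, Gamma_yxy = 0.674292, Gamma_yyy = -0.224779; k1 = (2.035409, 0.268905, 0.082690, 0.402787)
  k2: at (x, y) = (1.508578, -0.669846), (dx/dtau, dy/dtau) = (2.041611, 0.299114); Gamma_xxx = -0.058968, Gamma_xxy = 0.267659, Gamma_xyy = -1.699801, Gamma_yxx = -0.263632, Gamma_yxy = 0.627487, Gamma_yyy = -0.267659; k2 = (2.041611, 0.299114, 0.070965, 0.356431)
  k3: at (x, y) = (1.509043, -0.667580), (dx/dtau, dy/dtau) = (2.040731, 0.295638); Gamma_xxx = -0.058990, Gamma_xxy = 0.267793, Gamma_xyy = -1.700300, Gamma_yxx = -0.263608, Gamma_yxy = 0.627361, Gamma_yyy = -0.267793; k3 = (2.040731, 0.295638, 0.071152, 0.364226)
  k4: at (x, y) = (1.662032, -0.645668), (dx/dtau, dy/dtau) = (2.046082, 0.323539); Gamma_xxx = -0.066978, Gamma_xxy = 0.312714, Gamma_xyy = -1.864429, Gamma_yxx = -0.255445, Gamma_yxy = 0.590352, Gamma_yyy = -0.312714; k4 = (2.046082, 0.323539, 0.061540, 0.320532)
  Y <- Y + (h/6)(k1 + 2k2 + 2k3 + k4): x = 1.6621, y = -0.6455, dx/dtau = 2.0461, dy/dtau = 0.3230
step 4:
  k1: at (x, y) = (1.662076, -0.645465), (dx/dtau, dy/dtau) = (2.046121, 0.323021); Gamma_xxx = -0.066981, Gamma_xxy = 0.312728, Gamma_xyy = -1.864477, Gamma_yxx = -0.255443, Gamma_yxy = 0.590342, Gamma_yyy = -0.312728; k1 = (2.046121, 0.323021, 0.061579, 0.321709)
  k2: at (x, y) = (1.815535, -0.621238), (dx/dtau, dy/dtau) = (2.050739, 0.347149); Gamma_xxx = -0.076278, Gamma_xxy = 0.359315, Gamma_xyy = -2.029364, Gamma_yxx = -0.247547, Gamma_yxy = 0.561075, Gamma_yyy = -0.359315; k2 = (2.050739, 0.347149, 0.053752, 0.285494)
  k3: at (x, y) = (1.815882, -0.619429), (dx/dtau, dy/dtau) = (2.050152, 0.344433); Gamma_xxx = -0.076300, Gamma_xxy = 0.359421, Gamma_xyy = -2.029737, Gamma_yxx = -0.247530, Gamma_yxy = 0.561017, Gamma_yyy = -0.359421; k3 = (2.050152, 0.344433, 0.053892, 0.290723)
  k4: at (x, y) = (1.969599, -0.593800), (dx/dtau, dy/dtau) = (2.054204, 0.366630); Gamma_xxx = -0.086692, Gamma_xxy = 0.407309, Gamma_xyy = -2.195102, Gamma_yxx = -0.240214, Gamma_yxy = 0.538054, Gamma_yyy = -0.407309; k4 = (2.054204, 0.366630, 0.047363, 0.257941)
  Y <- Y + (h/6)(k1 + 2k2 + 2k3 + k4): x = 1.9696, y = -0.5936, dx/dtau = 2.0542, dy/dtau = 0.3663


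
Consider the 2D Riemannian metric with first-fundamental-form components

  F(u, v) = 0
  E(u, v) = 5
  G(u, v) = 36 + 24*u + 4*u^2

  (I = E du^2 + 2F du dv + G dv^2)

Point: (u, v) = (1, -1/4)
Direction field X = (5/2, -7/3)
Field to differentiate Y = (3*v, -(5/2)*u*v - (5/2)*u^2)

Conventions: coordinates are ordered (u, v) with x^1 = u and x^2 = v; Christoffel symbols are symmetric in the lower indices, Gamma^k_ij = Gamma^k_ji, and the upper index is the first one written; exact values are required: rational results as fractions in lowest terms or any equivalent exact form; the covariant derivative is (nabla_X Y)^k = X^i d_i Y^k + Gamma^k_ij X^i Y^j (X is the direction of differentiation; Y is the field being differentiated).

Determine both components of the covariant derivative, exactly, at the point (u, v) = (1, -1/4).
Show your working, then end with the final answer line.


E = 5, F = 0, G = 64 at the point
E_u = 0, E_v = 0, F_u = 0, F_v = 0, G_u = 32, G_v = 0
EG - F^2 = 320;  g^inv = (1/320) * [[64, 0], [0, 5]]
first-kind symbols [ij,l] = (1/2)(d_i g_jl + d_j g_il - d_l g_ij): [uu,u] = E_u/2 = 0, [uu,v] = F_u - E_v/2 = 0, [uv,u] = E_v/2 = 0, [uv,v] = G_u/2 = 16, [vv,u] = F_v - G_u/2 = -16, [vv,v] = G_v/2 = 0
Gamma^u_ij = (G*[ij,u] - F*[ij,v])/(EG - F^2), Gamma^v_ij = (E*[ij,v] - F*[ij,u])/(EG - F^2)
Gamma_uuu = 0, Gamma_uuv = 0, Gamma_uvv = -16/5, Gamma_vuu = 0, Gamma_vuv = 1/4, Gamma_vvv = 0
X = (5/2, -7/3), Y = (-3/4, -15/8) at the point

Answer: (nabla_X Y)^u = -21, (nabla_X Y)^v = -1121/192


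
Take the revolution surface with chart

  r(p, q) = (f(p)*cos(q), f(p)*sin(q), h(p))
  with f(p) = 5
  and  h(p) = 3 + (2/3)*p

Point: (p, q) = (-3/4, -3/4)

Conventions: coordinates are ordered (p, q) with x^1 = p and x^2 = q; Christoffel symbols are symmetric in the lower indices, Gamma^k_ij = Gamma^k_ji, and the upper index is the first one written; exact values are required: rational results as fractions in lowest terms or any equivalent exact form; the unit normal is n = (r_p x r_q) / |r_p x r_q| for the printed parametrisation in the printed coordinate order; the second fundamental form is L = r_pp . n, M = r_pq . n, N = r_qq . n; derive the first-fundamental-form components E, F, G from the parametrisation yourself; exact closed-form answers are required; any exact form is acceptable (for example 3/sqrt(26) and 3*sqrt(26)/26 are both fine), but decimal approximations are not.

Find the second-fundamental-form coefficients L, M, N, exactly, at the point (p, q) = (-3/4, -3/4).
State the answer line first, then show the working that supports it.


Answer: L = 0, M = 0, N = 5

f = 5, f' = 0, f'' = 0, h' = 2/3, h'' = 0
E = 4/9, F = 0, G = 25; answer radicand W^2 = 4/9
unnormalised second-form numerators: l = 0, m = 0, n = 10/3; L = l/sqrt(4/9), and similarly M = m/sqrt(W^2), N = n/sqrt(W^2)


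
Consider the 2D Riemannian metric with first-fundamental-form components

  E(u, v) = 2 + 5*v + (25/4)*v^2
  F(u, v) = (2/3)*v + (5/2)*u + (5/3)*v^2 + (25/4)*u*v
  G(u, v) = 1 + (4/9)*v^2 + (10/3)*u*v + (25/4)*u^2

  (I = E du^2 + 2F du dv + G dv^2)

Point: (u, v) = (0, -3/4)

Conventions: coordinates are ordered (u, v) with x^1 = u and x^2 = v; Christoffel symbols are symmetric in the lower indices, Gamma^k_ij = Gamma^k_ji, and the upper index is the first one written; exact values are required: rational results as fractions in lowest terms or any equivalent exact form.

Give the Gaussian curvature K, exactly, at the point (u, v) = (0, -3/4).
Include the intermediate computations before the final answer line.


E = 113/64, F = 7/16, G = 5/4, EG - F^2 = 129/64 at the point
E_u = 0, E_v = -35/8, F_u = -35/16, F_v = -11/6, G_u = -5/2, G_v = -2/3
E_vv = 25/2, F_uv = 25/4, G_uu = 25/2
Compute both Brioschi determinants and normalise by (EG - F^2)^2.
M1 = [[-E_vv/2 + F_uv - G_uu/2, E_u/2, F_u - E_v/2], [F_v - G_u/2, E, F], [G_v/2, F, G]] = [[-25/4, 0, 0], [-7/12, 113/64, 7/16], [-1/3, 7/16, 5/4]]; det M1 = -3225/256
M2 = [[0, E_v/2, G_u/2], [E_v/2, E, F], [G_u/2, F, G]] = [[0, -35/16, -5/4], [-35/16, 113/64, 7/16], [-5/4, 7/16, 5/4]]; det M2 = -1625/256
det M1 - det M2 = -25/4; K = -25/4 / (129/64)^2 = -25600/16641

Answer: K = -25600/16641
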